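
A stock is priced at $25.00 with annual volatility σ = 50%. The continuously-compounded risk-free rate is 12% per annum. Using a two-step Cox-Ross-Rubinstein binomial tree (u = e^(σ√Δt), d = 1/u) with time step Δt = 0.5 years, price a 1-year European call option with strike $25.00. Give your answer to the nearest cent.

CRR parameters: u = e^(σ√Δt) = e^(0.5·√0.5) = 1.4241, d = 1/u = 0.7022
Per-period rate: rΔt = 0.12·0.5 = 0.06, so R = e^0.06 = 1.0618
Risk-neutral probability p = (e^0.06 − 0.7022)/(1.4241 − 0.7022) = 0.3596/0.7219 = 0.4982
Terminal stock prices: S_uu = 50.7, S_ud = 25, S_dd = 12.33
Terminal payoffs (S − K): max(25.7, 0) = 25.7, max(0, 0) = 0, max(-12.67, 0) = 0
Node u (S = 35.6): V_u = e^(−0.06)·[0.4982·25.7029 + 0.5018·0.0000] = 12.0589
Node d (S = 17.55): V_d = e^(−0.06)·[0.4982·0.0000 + 0.5018·0.0000] = 0.0000
Node 0 (S = 25): V_0 = e^(−0.06)·[0.4982·12.0589 + 0.5018·0.0000] = 5.6576

$5.66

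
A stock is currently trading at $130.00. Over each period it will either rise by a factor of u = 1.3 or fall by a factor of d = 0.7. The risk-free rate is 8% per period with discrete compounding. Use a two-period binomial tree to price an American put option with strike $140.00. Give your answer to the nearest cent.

$20.96

Risk-neutral probability p = (1 + 0.08 − 0.7)/(1.3 − 0.7) = 0.3800/0.6000 = 0.6333
Terminal stock prices: S_uu = 219.7, S_ud = 118.3, S_dd = 63.7
Terminal payoffs (K − S): max(-79.7, 0) = 0, max(21.7, 0) = 21.7, max(76.3, 0) = 76.3
Node u (S = 169): continuation = 1/1.08·[0.6333·0.0000 + 0.3667·21.7000] = 7.3673; exercise value = 0.0000 ≤ continuation, so V_u = 7.3673
Node d (S = 91): continuation = 1/1.08·[0.6333·21.7000 + 0.3667·76.3000] = 38.6296; exercise value = 49.0000 > continuation, so V_d = 49.0000 (exercise)
Node 0 (S = 130): continuation = 1/1.08·[0.6333·7.3673 + 0.3667·49.0000] = 20.9561; exercise value = 10.0000 ≤ continuation, so V_0 = 20.9561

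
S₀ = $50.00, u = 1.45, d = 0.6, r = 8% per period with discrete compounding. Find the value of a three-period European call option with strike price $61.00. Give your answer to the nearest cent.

$13.76

Risk-neutral probability p = (1 + 0.08 − 0.6)/(1.45 − 0.6) = 0.4800/0.8500 = 0.5647
Terminal stock prices: S_uuu = 152.4, S_uud = 63.07, S_udd = 26.1, S_ddd = 10.8
Terminal payoffs (S − K): max(91.43, 0) = 91.43, max(2.075, 0) = 2.075, max(-34.9, 0) = 0, max(-50.2, 0) = 0
Node uu (S = 105.1): V_uu = 1/1.08·[0.5647·91.4313 + 0.4353·2.0750] = 48.6435
Node ud (S = 43.5): V_ud = 1/1.08·[0.5647·2.0750 + 0.4353·0.0000] = 1.0850
Node dd (S = 18): V_dd = 1/1.08·[0.5647·0.0000 + 0.4353·0.0000] = 0.0000
Node u (S = 72.5): V_u = 1/1.08·[0.5647·48.6435 + 0.4353·1.0850] = 25.8718
Node d (S = 30): V_d = 1/1.08·[0.5647·1.0850 + 0.4353·0.0000] = 0.5673
Node 0 (S = 50): V_0 = 1/1.08·[0.5647·25.8718 + 0.4353·0.5673] = 13.7564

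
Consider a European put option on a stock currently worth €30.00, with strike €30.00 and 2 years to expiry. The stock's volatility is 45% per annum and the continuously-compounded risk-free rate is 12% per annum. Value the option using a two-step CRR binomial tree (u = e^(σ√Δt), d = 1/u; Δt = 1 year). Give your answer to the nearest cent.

€3.14

CRR parameters: u = e^(σ√Δt) = e^(0.45·√1) = 1.5683, d = 1/u = 0.6376
Per-period rate: rΔt = 0.12·1 = 0.12, so R = e^0.12 = 1.1275
Risk-neutral probability p = (e^0.12 − 0.6376)/(1.5683 − 0.6376) = 0.4899/0.9307 = 0.5264
Terminal stock prices: S_uu = 73.79, S_ud = 30, S_dd = 12.2
Terminal payoffs (K − S): max(-43.79, 0) = 0, max(0, 0) = 0, max(17.8, 0) = 17.8
Node u (S = 47.05): V_u = e^(−0.12)·[0.5264·0.0000 + 0.4736·0.0000] = 0.0000
Node d (S = 19.13): V_d = e^(−0.12)·[0.5264·0.0000 + 0.4736·17.8029] = 7.4788
Node 0 (S = 30): V_0 = e^(−0.12)·[0.5264·0.0000 + 0.4736·7.4788] = 3.1417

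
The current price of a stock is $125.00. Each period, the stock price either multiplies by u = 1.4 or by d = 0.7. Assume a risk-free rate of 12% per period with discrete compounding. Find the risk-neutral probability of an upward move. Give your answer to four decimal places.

Risk-neutral probability p = (1 + 0.12 − 0.7)/(1.4 − 0.7) = 0.4200/0.7000 = 0.6000

p = 0.6000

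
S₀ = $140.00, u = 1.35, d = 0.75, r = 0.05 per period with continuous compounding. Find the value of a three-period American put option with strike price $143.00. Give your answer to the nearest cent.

$22.27

Risk-neutral probability p = (e^0.05 − 0.75)/(1.35 − 0.75) = 0.3013/0.6000 = 0.5021
Terminal stock prices: S_uuu = 344.5, S_uud = 191.4, S_udd = 106.3, S_ddd = 59.06
Terminal payoffs (K − S): max(-201.5, 0) = 0, max(-48.36, 0) = 0, max(36.69, 0) = 36.69, max(83.94, 0) = 83.94
Node uu (S = 255.2): continuation = e^(−0.05)·[0.5021·0.0000 + 0.4979·0.0000] = 0.0000; exercise value = 0.0000 ≤ continuation, so V_uu = 0.0000
Node ud (S = 141.8): continuation = e^(−0.05)·[0.5021·0.0000 + 0.4979·36.6875] = 17.3752; exercise value = 1.2500 ≤ continuation, so V_ud = 17.3752
Node dd (S = 78.75): continuation = e^(−0.05)·[0.5021·36.6875 + 0.4979·83.9375] = 57.2758; exercise value = 64.2500 > continuation, so V_dd = 64.2500 (exercise)
Node u (S = 189): continuation = e^(−0.05)·[0.5021·0.0000 + 0.4979·17.3752] = 8.2289; exercise value = 0.0000 ≤ continuation, so V_u = 8.2289
Node d (S = 105): continuation = e^(−0.05)·[0.5021·17.3752 + 0.4979·64.2500] = 38.7277; exercise value = 38.0000 ≤ continuation, so V_d = 38.7277
Node 0 (S = 140): continuation = e^(−0.05)·[0.5021·8.2289 + 0.4979·38.7277] = 22.2718; exercise value = 3.0000 ≤ continuation, so V_0 = 22.2718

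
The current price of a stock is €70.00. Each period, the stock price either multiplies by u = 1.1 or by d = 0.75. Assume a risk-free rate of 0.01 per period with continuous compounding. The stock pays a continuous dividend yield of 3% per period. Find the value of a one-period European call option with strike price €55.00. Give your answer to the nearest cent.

€14.33

Per-period risk-free factor R = e^0.01 = 1.0101; dividend-adjusted growth = e^(0.01−0.03) = 0.9802.
Risk-neutral probability p = (0.9802 − 0.75)/(1.1 − 0.75) = 0.2302/0.3500 = 0.6577
Terminal stock prices: S_u = 77, S_d = 52.5
Terminal payoffs (S − K): max(22, 0) = 22, max(-2.5, 0) = 0
Node 0 (S = 70): V_0 = e^(−0.01)·[0.6577·22.0000 + 0.3423·0.0000] = 14.3257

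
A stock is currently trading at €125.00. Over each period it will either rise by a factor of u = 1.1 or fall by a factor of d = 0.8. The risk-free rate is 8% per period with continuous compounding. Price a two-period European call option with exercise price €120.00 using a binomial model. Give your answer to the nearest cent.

Risk-neutral probability p = (e^0.08 − 0.8)/(1.1 − 0.8) = 0.2833/0.3000 = 0.9443
Terminal stock prices: S_uu = 151.3, S_ud = 110, S_dd = 80
Terminal payoffs (S − K): max(31.25, 0) = 31.25, max(-10, 0) = 0, max(-40, 0) = 0
Node u (S = 137.5): V_u = e^(−0.08)·[0.9443·31.2500 + 0.0557·0.0000] = 27.2403
Node d (S = 100): V_d = e^(−0.08)·[0.9443·0.0000 + 0.0557·0.0000] = 0.0000
Node 0 (S = 125): V_0 = e^(−0.08)·[0.9443·27.2403 + 0.0557·0.0000] = 23.7451

€23.75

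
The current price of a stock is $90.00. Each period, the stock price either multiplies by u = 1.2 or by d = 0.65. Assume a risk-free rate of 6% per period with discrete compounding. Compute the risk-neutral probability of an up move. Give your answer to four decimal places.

Risk-neutral probability p = (1 + 0.06 − 0.65)/(1.2 − 0.65) = 0.4100/0.5500 = 0.7455

p = 0.7455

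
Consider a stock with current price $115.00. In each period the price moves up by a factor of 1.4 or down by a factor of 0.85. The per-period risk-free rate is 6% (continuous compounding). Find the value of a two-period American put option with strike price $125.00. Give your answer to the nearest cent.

Risk-neutral probability p = (e^0.06 − 0.85)/(1.4 − 0.85) = 0.2118/0.5500 = 0.3852
Terminal stock prices: S_uu = 225.4, S_ud = 136.8, S_dd = 83.09
Terminal payoffs (K − S): max(-100.4, 0) = 0, max(-11.85, 0) = 0, max(41.91, 0) = 41.91
Node u (S = 161): continuation = e^(−0.06)·[0.3852·0.0000 + 0.6148·0.0000] = 0.0000; exercise value = 0.0000 ≤ continuation, so V_u = 0.0000
Node d (S = 97.75): continuation = e^(−0.06)·[0.3852·0.0000 + 0.6148·41.9125] = 24.2689; exercise value = 27.2500 > continuation, so V_d = 27.2500 (exercise)
Node 0 (S = 115): continuation = e^(−0.06)·[0.3852·0.0000 + 0.6148·27.2500] = 15.7788; exercise value = 10.0000 ≤ continuation, so V_0 = 15.7788

$15.78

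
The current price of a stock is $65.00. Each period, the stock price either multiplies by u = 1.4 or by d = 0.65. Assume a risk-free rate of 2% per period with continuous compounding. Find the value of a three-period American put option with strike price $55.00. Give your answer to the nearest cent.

Risk-neutral probability p = (e^0.02 − 0.65)/(1.4 − 0.65) = 0.3702/0.7500 = 0.4936
Terminal stock prices: S_uuu = 178.4, S_uud = 82.81, S_udd = 38.45, S_ddd = 17.85
Terminal payoffs (K − S): max(-123.4, 0) = 0, max(-27.81, 0) = 0, max(16.55, 0) = 16.55, max(37.15, 0) = 37.15
Node uu (S = 127.4): continuation = e^(−0.02)·[0.4936·0.0000 + 0.5064·0.0000] = 0.0000; exercise value = 0.0000 ≤ continuation, so V_uu = 0.0000
Node ud (S = 59.15): continuation = e^(−0.02)·[0.4936·0.0000 + 0.5064·16.5525] = 8.2162; exercise value = 0.0000 ≤ continuation, so V_ud = 8.2162
Node dd (S = 27.46): continuation = e^(−0.02)·[0.4936·16.5525 + 0.5064·37.1494] = 26.4484; exercise value = 27.5375 > continuation, so V_dd = 27.5375 (exercise)
Node u (S = 91): continuation = e^(−0.02)·[0.4936·0.0000 + 0.5064·8.2162] = 4.0783; exercise value = 0.0000 ≤ continuation, so V_u = 4.0783
Node d (S = 42.25): continuation = e^(−0.02)·[0.4936·8.2162 + 0.5064·27.5375] = 17.6440; exercise value = 12.7500 ≤ continuation, so V_d = 17.6440
Node 0 (S = 65): continuation = e^(−0.02)·[0.4936·4.0783 + 0.5064·17.6440] = 10.7312; exercise value = 0.0000 ≤ continuation, so V_0 = 10.7312

$10.73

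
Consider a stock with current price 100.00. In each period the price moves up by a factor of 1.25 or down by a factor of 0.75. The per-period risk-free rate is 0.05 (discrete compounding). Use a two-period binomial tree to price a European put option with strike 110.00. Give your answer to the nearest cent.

Risk-neutral probability p = (1 + 0.05 − 0.75)/(1.25 − 0.75) = 0.3000/0.5000 = 0.6000
Terminal stock prices: S_uu = 156.2, S_ud = 93.75, S_dd = 56.25
Terminal payoffs (K − S): max(-46.25, 0) = 0, max(16.25, 0) = 16.25, max(53.75, 0) = 53.75
Node u (S = 125): V_u = 1/1.05·[0.6000·0.0000 + 0.4000·16.2500] = 6.1905
Node d (S = 75): V_d = 1/1.05·[0.6000·16.2500 + 0.4000·53.7500] = 29.7619
Node 0 (S = 100): V_0 = 1/1.05·[0.6000·6.1905 + 0.4000·29.7619] = 14.8753

14.88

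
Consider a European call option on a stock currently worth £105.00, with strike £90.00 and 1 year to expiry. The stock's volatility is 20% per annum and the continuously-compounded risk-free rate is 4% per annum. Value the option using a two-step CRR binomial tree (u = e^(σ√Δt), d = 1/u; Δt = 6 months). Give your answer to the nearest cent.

CRR parameters: u = e^(σ√Δt) = e^(0.2·√0.5) = 1.1519, d = 1/u = 0.8681
Per-period rate: rΔt = 0.04·0.5 = 0.02, so R = e^0.02 = 1.0202
Risk-neutral probability p = (e^0.02 − 0.8681)/(1.1519 − 0.8681) = 0.1521/0.2838 = 0.5359
Terminal stock prices: S_uu = 139.3, S_ud = 105, S_dd = 79.13
Terminal payoffs (S − K): max(49.32, 0) = 49.32, max(15, 0) = 15, max(-10.87, 0) = 0
Node u (S = 121): V_u = e^(−0.02)·[0.5359·49.3241 + 0.4641·15.0000] = 32.7327
Node d (S = 91.15): V_d = e^(−0.02)·[0.5359·15.0000 + 0.4641·0.0000] = 7.8792
Node 0 (S = 105): V_0 = e^(−0.02)·[0.5359·32.7327 + 0.4641·7.8792] = 20.7781

£20.78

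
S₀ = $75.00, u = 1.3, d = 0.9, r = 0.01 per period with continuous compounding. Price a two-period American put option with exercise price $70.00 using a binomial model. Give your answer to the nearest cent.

$4.76

Risk-neutral probability p = (e^0.01 − 0.9)/(1.3 − 0.9) = 0.1101/0.4000 = 0.2751
Terminal stock prices: S_uu = 126.8, S_ud = 87.75, S_dd = 60.75
Terminal payoffs (K − S): max(-56.75, 0) = 0, max(-17.75, 0) = 0, max(9.25, 0) = 9.25
Node u (S = 97.5): continuation = e^(−0.01)·[0.2751·0.0000 + 0.7249·0.0000] = 0.0000; exercise value = 0.0000 ≤ continuation, so V_u = 0.0000
Node d (S = 67.5): continuation = e^(−0.01)·[0.2751·0.0000 + 0.7249·9.2500] = 6.6384; exercise value = 2.5000 ≤ continuation, so V_d = 6.6384
Node 0 (S = 75): continuation = e^(−0.01)·[0.2751·0.0000 + 0.7249·6.6384] = 4.7641; exercise value = 0.0000 ≤ continuation, so V_0 = 4.7641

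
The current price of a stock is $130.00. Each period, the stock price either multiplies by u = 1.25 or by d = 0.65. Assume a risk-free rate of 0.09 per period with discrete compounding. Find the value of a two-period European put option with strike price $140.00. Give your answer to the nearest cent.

Risk-neutral probability p = (1 + 0.09 − 0.65)/(1.25 − 0.65) = 0.4400/0.6000 = 0.7333
Terminal stock prices: S_uu = 203.1, S_ud = 105.6, S_dd = 54.93
Terminal payoffs (K − S): max(-63.12, 0) = 0, max(34.38, 0) = 34.38, max(85.07, 0) = 85.07
Node u (S = 162.5): V_u = 1/1.09·[0.7333·0.0000 + 0.2667·34.3750] = 8.4098
Node d (S = 84.5): V_d = 1/1.09·[0.7333·34.3750 + 0.2667·85.0750] = 43.9404
Node 0 (S = 130): V_0 = 1/1.09·[0.7333·8.4098 + 0.2667·43.9404] = 16.4079

$16.41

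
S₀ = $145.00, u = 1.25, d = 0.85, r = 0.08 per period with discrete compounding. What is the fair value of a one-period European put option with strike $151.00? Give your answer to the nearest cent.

$10.92

Risk-neutral probability p = (1 + 0.08 − 0.85)/(1.25 − 0.85) = 0.2300/0.4000 = 0.5750
Terminal stock prices: S_u = 181.2, S_d = 123.2
Terminal payoffs (K − S): max(-30.25, 0) = 0, max(27.75, 0) = 27.75
Node 0 (S = 145): V_0 = 1/1.08·[0.5750·0.0000 + 0.4250·27.7500] = 10.9201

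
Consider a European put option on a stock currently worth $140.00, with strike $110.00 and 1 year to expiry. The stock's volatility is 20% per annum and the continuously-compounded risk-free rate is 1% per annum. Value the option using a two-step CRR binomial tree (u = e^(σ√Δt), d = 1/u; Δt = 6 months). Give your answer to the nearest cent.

$1.19

CRR parameters: u = e^(σ√Δt) = e^(0.2·√0.5) = 1.1519, d = 1/u = 0.8681
Per-period rate: rΔt = 0.01·0.5 = 0.005, so R = e^0.005 = 1.0050
Risk-neutral probability p = (e^0.005 − 0.8681)/(1.1519 − 0.8681) = 0.1369/0.2838 = 0.4824
Terminal stock prices: S_uu = 185.8, S_ud = 140, S_dd = 105.5
Terminal payoffs (K − S): max(-75.77, 0) = 0, max(-30, 0) = 0, max(4.491, 0) = 4.491
Node u (S = 161.3): V_u = e^(−0.005)·[0.4824·0.0000 + 0.5176·0.0000] = 0.0000
Node d (S = 121.5): V_d = e^(−0.005)·[0.4824·0.0000 + 0.5176·4.4906] = 2.3129
Node 0 (S = 140): V_0 = e^(−0.005)·[0.4824·0.0000 + 0.5176·2.3129] = 1.1913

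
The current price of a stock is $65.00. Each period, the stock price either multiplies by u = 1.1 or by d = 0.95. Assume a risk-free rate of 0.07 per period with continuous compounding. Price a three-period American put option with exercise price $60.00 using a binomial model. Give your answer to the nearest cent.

$0.04

Risk-neutral probability p = (e^0.07 − 0.95)/(1.1 − 0.95) = 0.1225/0.1500 = 0.8167
Terminal stock prices: S_uuu = 86.52, S_uud = 74.72, S_udd = 64.53, S_ddd = 55.73
Terminal payoffs (K − S): max(-26.52, 0) = 0, max(-14.72, 0) = 0, max(-4.529, 0) = 0, max(4.271, 0) = 4.271
Node uu (S = 78.65): continuation = e^(−0.07)·[0.8167·0.0000 + 0.1833·0.0000] = 0.0000; exercise value = 0.0000 ≤ continuation, so V_uu = 0.0000
Node ud (S = 67.92): continuation = e^(−0.07)·[0.8167·0.0000 + 0.1833·0.0000] = 0.0000; exercise value = 0.0000 ≤ continuation, so V_ud = 0.0000
Node dd (S = 58.66): continuation = e^(−0.07)·[0.8167·0.0000 + 0.1833·4.2706] = 0.7298; exercise value = 1.3375 > continuation, so V_dd = 1.3375 (exercise)
Node u (S = 71.5): continuation = e^(−0.07)·[0.8167·0.0000 + 0.1833·0.0000] = 0.0000; exercise value = 0.0000 ≤ continuation, so V_u = 0.0000
Node d (S = 61.75): continuation = e^(−0.07)·[0.8167·0.0000 + 0.1833·1.3375] = 0.2286; exercise value = 0.0000 ≤ continuation, so V_d = 0.2286
Node 0 (S = 65): continuation = e^(−0.07)·[0.8167·0.0000 + 0.1833·0.2286] = 0.0391; exercise value = 0.0000 ≤ continuation, so V_0 = 0.0391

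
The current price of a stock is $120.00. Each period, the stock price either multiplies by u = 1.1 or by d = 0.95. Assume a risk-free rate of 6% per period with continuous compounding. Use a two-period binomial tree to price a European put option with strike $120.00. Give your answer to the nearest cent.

Risk-neutral probability p = (e^0.06 − 0.95)/(1.1 − 0.95) = 0.1118/0.1500 = 0.7456
Terminal stock prices: S_uu = 145.2, S_ud = 125.4, S_dd = 108.3
Terminal payoffs (K − S): max(-25.2, 0) = 0, max(-5.4, 0) = 0, max(11.7, 0) = 11.7
Node u (S = 132): V_u = e^(−0.06)·[0.7456·0.0000 + 0.2544·0.0000] = 0.0000
Node d (S = 114): V_d = e^(−0.06)·[0.7456·0.0000 + 0.2544·11.7000] = 2.8034
Node 0 (S = 120): V_0 = e^(−0.06)·[0.7456·0.0000 + 0.2544·2.8034] = 0.6717

$0.67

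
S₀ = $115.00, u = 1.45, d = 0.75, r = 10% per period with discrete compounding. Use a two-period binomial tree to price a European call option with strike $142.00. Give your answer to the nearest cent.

Risk-neutral probability p = (1 + 0.1 − 0.75)/(1.45 − 0.75) = 0.3500/0.7000 = 0.5000
Terminal stock prices: S_uu = 241.8, S_ud = 125.1, S_dd = 64.69
Terminal payoffs (S − K): max(99.79, 0) = 99.79, max(-16.94, 0) = 0, max(-77.31, 0) = 0
Node u (S = 166.8): V_u = 1/1.1·[0.5000·99.7875 + 0.5000·0.0000] = 45.3580
Node d (S = 86.25): V_d = 1/1.1·[0.5000·0.0000 + 0.5000·0.0000] = 0.0000
Node 0 (S = 115): V_0 = 1/1.1·[0.5000·45.3580 + 0.5000·0.0000] = 20.6173

$20.62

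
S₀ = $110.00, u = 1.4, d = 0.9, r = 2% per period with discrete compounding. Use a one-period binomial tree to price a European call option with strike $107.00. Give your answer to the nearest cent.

Risk-neutral probability p = (1 + 0.02 − 0.9)/(1.4 − 0.9) = 0.1200/0.5000 = 0.2400
Terminal stock prices: S_u = 154, S_d = 99
Terminal payoffs (S − K): max(47, 0) = 47, max(-8, 0) = 0
Node 0 (S = 110): V_0 = 1/1.02·[0.2400·47.0000 + 0.7600·0.0000] = 11.0588

$11.06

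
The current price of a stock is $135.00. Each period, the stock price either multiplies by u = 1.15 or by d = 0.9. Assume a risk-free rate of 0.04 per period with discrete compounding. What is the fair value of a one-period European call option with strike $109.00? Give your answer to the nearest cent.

$30.19

Risk-neutral probability p = (1 + 0.04 − 0.9)/(1.15 − 0.9) = 0.1400/0.2500 = 0.5600
Terminal stock prices: S_u = 155.2, S_d = 121.5
Terminal payoffs (S − K): max(46.25, 0) = 46.25, max(12.5, 0) = 12.5
Node 0 (S = 135): V_0 = 1/1.04·[0.5600·46.2500 + 0.4400·12.5000] = 30.1923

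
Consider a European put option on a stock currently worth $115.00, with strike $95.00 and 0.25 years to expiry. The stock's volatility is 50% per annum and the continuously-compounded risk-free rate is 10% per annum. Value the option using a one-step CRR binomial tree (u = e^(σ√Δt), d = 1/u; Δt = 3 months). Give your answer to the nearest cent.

$2.72

CRR parameters: u = e^(σ√Δt) = e^(0.5·√0.25) = 1.2840, d = 1/u = 0.7788
Per-period rate: rΔt = 0.1·0.25 = 0.025, so R = e^0.025 = 1.0253
Risk-neutral probability p = (e^0.025 − 0.7788)/(1.2840 − 0.7788) = 0.2465/0.5052 = 0.4879
Terminal stock prices: S_u = 147.7, S_d = 89.56
Terminal payoffs (K − S): max(-52.66, 0) = 0, max(5.438, 0) = 5.438
Node 0 (S = 115): V_0 = e^(−0.025)·[0.4879·0.0000 + 0.5121·5.4379] = 2.7158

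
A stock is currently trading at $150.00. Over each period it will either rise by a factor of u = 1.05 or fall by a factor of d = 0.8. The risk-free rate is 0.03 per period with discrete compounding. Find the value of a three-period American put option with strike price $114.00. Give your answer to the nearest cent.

$0.25

Risk-neutral probability p = (1 + 0.03 − 0.8)/(1.05 − 0.8) = 0.2300/0.2500 = 0.9200
Terminal stock prices: S_uuu = 173.6, S_uud = 132.3, S_udd = 100.8, S_ddd = 76.8
Terminal payoffs (K − S): max(-59.64, 0) = 0, max(-18.3, 0) = 0, max(13.2, 0) = 13.2, max(37.2, 0) = 37.2
Node uu (S = 165.4): continuation = 1/1.03·[0.9200·0.0000 + 0.0800·0.0000] = 0.0000; exercise value = 0.0000 ≤ continuation, so V_uu = 0.0000
Node ud (S = 126): continuation = 1/1.03·[0.9200·0.0000 + 0.0800·13.2000] = 1.0252; exercise value = 0.0000 ≤ continuation, so V_ud = 1.0252
Node dd (S = 96): continuation = 1/1.03·[0.9200·13.2000 + 0.0800·37.2000] = 14.6796; exercise value = 18.0000 > continuation, so V_dd = 18.0000 (exercise)
Node u (S = 157.5): continuation = 1/1.03·[0.9200·0.0000 + 0.0800·1.0252] = 0.0796; exercise value = 0.0000 ≤ continuation, so V_u = 0.0796
Node d (S = 120): continuation = 1/1.03·[0.9200·1.0252 + 0.0800·18.0000] = 2.3138; exercise value = 0.0000 ≤ continuation, so V_d = 2.3138
Node 0 (S = 150): continuation = 1/1.03·[0.9200·0.0796 + 0.0800·2.3138] = 0.2508; exercise value = 0.0000 ≤ continuation, so V_0 = 0.2508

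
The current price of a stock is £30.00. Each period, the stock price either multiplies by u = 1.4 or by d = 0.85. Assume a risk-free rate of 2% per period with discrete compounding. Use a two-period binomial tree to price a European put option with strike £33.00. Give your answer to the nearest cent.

£5.20

Risk-neutral probability p = (1 + 0.02 − 0.85)/(1.4 − 0.85) = 0.1700/0.5500 = 0.3091
Terminal stock prices: S_uu = 58.8, S_ud = 35.7, S_dd = 21.67
Terminal payoffs (K − S): max(-25.8, 0) = 0, max(-2.7, 0) = 0, max(11.33, 0) = 11.33
Node u (S = 42): V_u = 1/1.02·[0.3091·0.0000 + 0.6909·0.0000] = 0.0000
Node d (S = 25.5): V_d = 1/1.02·[0.3091·0.0000 + 0.6909·11.3250] = 7.6711
Node 0 (S = 30): V_0 = 1/1.02·[0.3091·0.0000 + 0.6909·7.6711] = 5.1961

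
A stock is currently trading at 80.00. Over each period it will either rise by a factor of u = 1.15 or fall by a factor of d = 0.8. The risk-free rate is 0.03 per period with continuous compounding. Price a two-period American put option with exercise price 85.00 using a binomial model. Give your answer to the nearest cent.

Risk-neutral probability p = (e^0.03 − 0.8)/(1.15 − 0.8) = 0.2305/0.3500 = 0.6584
Terminal stock prices: S_uu = 105.8, S_ud = 73.6, S_dd = 51.2
Terminal payoffs (K − S): max(-20.8, 0) = 0, max(11.4, 0) = 11.4, max(33.8, 0) = 33.8
Node u (S = 92): continuation = e^(−0.03)·[0.6584·0.0000 + 0.3416·11.4000] = 3.7787; exercise value = 0.0000 ≤ continuation, so V_u = 3.7787
Node d (S = 64): continuation = e^(−0.03)·[0.6584·11.4000 + 0.3416·33.8000] = 18.4879; exercise value = 21.0000 > continuation, so V_d = 21.0000 (exercise)
Node 0 (S = 80): continuation = e^(−0.03)·[0.6584·3.7787 + 0.3416·21.0000] = 9.3753; exercise value = 5.0000 ≤ continuation, so V_0 = 9.3753

9.38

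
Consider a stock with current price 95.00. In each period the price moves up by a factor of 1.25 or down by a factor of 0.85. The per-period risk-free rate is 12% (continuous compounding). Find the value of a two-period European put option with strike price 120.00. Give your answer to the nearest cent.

Risk-neutral probability p = (e^0.12 − 0.85)/(1.25 − 0.85) = 0.2775/0.4000 = 0.6937
Terminal stock prices: S_uu = 148.4, S_ud = 100.9, S_dd = 68.64
Terminal payoffs (K − S): max(-28.44, 0) = 0, max(19.06, 0) = 19.06, max(51.36, 0) = 51.36
Node u (S = 118.8): V_u = e^(−0.12)·[0.6937·0.0000 + 0.3063·19.0625] = 5.1779
Node d (S = 80.75): V_d = e^(−0.12)·[0.6937·19.0625 + 0.3063·51.3625] = 25.6805
Node 0 (S = 95): V_0 = e^(−0.12)·[0.6937·5.1779 + 0.3063·25.6805] = 10.1614

10.16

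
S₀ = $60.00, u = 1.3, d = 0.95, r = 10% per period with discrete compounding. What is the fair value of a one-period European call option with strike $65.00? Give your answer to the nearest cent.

Risk-neutral probability p = (1 + 0.1 − 0.95)/(1.3 − 0.95) = 0.1500/0.3500 = 0.4286
Terminal stock prices: S_u = 78, S_d = 57
Terminal payoffs (S − K): max(13, 0) = 13, max(-8, 0) = 0
Node 0 (S = 60): V_0 = 1/1.1·[0.4286·13.0000 + 0.5714·0.0000] = 5.0649

$5.06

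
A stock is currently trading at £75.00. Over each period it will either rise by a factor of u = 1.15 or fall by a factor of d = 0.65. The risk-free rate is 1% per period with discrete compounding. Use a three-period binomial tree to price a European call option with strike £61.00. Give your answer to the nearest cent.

Risk-neutral probability p = (1 + 0.01 − 0.65)/(1.15 − 0.65) = 0.3600/0.5000 = 0.7200
Terminal stock prices: S_uuu = 114.1, S_uud = 64.47, S_udd = 36.44, S_ddd = 20.6
Terminal payoffs (S − K): max(53.07, 0) = 53.07, max(3.472, 0) = 3.472, max(-24.56, 0) = 0, max(-40.4, 0) = 0
Node uu (S = 99.19): V_uu = 1/1.01·[0.7200·53.0656 + 0.2800·3.4719] = 38.7915
Node ud (S = 56.06): V_ud = 1/1.01·[0.7200·3.4719 + 0.2800·0.0000] = 2.4750
Node dd (S = 31.69): V_dd = 1/1.01·[0.7200·0.0000 + 0.2800·0.0000] = 0.0000
Node u (S = 86.25): V_u = 1/1.01·[0.7200·38.7915 + 0.2800·2.4750] = 28.3395
Node d (S = 48.75): V_d = 1/1.01·[0.7200·2.4750 + 0.2800·0.0000] = 1.7644
Node 0 (S = 75): V_0 = 1/1.01·[0.7200·28.3395 + 0.2800·1.7644] = 20.6915

£20.69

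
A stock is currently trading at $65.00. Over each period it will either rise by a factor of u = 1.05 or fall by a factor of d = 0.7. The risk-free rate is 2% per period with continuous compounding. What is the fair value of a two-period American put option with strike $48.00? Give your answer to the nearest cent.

$0.23

Risk-neutral probability p = (e^0.02 − 0.7)/(1.05 − 0.7) = 0.3202/0.3500 = 0.9149
Terminal stock prices: S_uu = 71.66, S_ud = 47.77, S_dd = 31.85
Terminal payoffs (K − S): max(-23.66, 0) = 0, max(0.225, 0) = 0.225, max(16.15, 0) = 16.15
Node u (S = 68.25): continuation = e^(−0.02)·[0.9149·0.0000 + 0.0851·0.2250] = 0.0188; exercise value = 0.0000 ≤ continuation, so V_u = 0.0188
Node d (S = 45.5): continuation = e^(−0.02)·[0.9149·0.2250 + 0.0851·16.1500] = 1.5495; exercise value = 2.5000 > continuation, so V_d = 2.5000 (exercise)
Node 0 (S = 65): continuation = e^(−0.02)·[0.9149·0.0188 + 0.0851·2.5000] = 0.2255; exercise value = 0.0000 ≤ continuation, so V_0 = 0.2255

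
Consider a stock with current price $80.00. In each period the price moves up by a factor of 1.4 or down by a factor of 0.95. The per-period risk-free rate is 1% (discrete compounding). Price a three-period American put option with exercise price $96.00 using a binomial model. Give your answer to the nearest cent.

$17.52

Risk-neutral probability p = (1 + 0.01 − 0.95)/(1.4 − 0.95) = 0.0600/0.4500 = 0.1333
Terminal stock prices: S_uuu = 219.5, S_uud = 149, S_udd = 101.1, S_ddd = 68.59
Terminal payoffs (K − S): max(-123.5, 0) = 0, max(-52.96, 0) = 0, max(-5.08, 0) = 0, max(27.41, 0) = 27.41
Node uu (S = 156.8): continuation = 1/1.01·[0.1333·0.0000 + 0.8667·0.0000] = 0.0000; exercise value = 0.0000 ≤ continuation, so V_uu = 0.0000
Node ud (S = 106.4): continuation = 1/1.01·[0.1333·0.0000 + 0.8667·0.0000] = 0.0000; exercise value = 0.0000 ≤ continuation, so V_ud = 0.0000
Node dd (S = 72.2): continuation = 1/1.01·[0.1333·0.0000 + 0.8667·27.4100] = 23.5201; exercise value = 23.8000 > continuation, so V_dd = 23.8000 (exercise)
Node u (S = 112): continuation = 1/1.01·[0.1333·0.0000 + 0.8667·0.0000] = 0.0000; exercise value = 0.0000 ≤ continuation, so V_u = 0.0000
Node d (S = 76): continuation = 1/1.01·[0.1333·0.0000 + 0.8667·23.8000] = 20.4224; exercise value = 20.0000 ≤ continuation, so V_d = 20.4224
Node 0 (S = 80): continuation = 1/1.01·[0.1333·0.0000 + 0.8667·20.4224] = 17.5242; exercise value = 16.0000 ≤ continuation, so V_0 = 17.5242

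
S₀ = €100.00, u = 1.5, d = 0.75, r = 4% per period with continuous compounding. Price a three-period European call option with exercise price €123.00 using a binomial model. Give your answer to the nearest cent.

Risk-neutral probability p = (e^0.04 − 0.75)/(1.5 − 0.75) = 0.2908/0.7500 = 0.3877
Terminal stock prices: S_uuu = 337.5, S_uud = 168.8, S_udd = 84.38, S_ddd = 42.19
Terminal payoffs (S − K): max(214.5, 0) = 214.5, max(45.75, 0) = 45.75, max(-38.62, 0) = 0, max(-80.81, 0) = 0
Node uu (S = 225): V_uu = e^(−0.04)·[0.3877·214.5000 + 0.6123·45.7500] = 106.8229
Node ud (S = 112.5): V_ud = e^(−0.04)·[0.3877·45.7500 + 0.6123·0.0000] = 17.0439
Node dd (S = 56.25): V_dd = e^(−0.04)·[0.3877·0.0000 + 0.6123·0.0000] = 0.0000
Node u (S = 150): V_u = e^(−0.04)·[0.3877·106.8229 + 0.6123·17.0439] = 49.8222
Node d (S = 75): V_d = e^(−0.04)·[0.3877·17.0439 + 0.6123·0.0000] = 6.3496
Node 0 (S = 100): V_0 = e^(−0.04)·[0.3877·49.8222 + 0.6123·6.3496] = 22.2961

€22.30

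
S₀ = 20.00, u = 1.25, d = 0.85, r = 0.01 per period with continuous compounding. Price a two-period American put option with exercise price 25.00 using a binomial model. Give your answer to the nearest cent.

Risk-neutral probability p = (e^0.01 − 0.85)/(1.25 − 0.85) = 0.1601/0.4000 = 0.4001
Terminal stock prices: S_uu = 31.25, S_ud = 21.25, S_dd = 14.45
Terminal payoffs (K − S): max(-6.25, 0) = 0, max(3.75, 0) = 3.75, max(10.55, 0) = 10.55
Node u (S = 25): continuation = e^(−0.01)·[0.4001·0.0000 + 0.5999·3.7500] = 2.2271; exercise value = 0.0000 ≤ continuation, so V_u = 2.2271
Node d (S = 17): continuation = e^(−0.01)·[0.4001·3.7500 + 0.5999·10.5500] = 7.7512; exercise value = 8.0000 > continuation, so V_d = 8.0000 (exercise)
Node 0 (S = 20): continuation = e^(−0.01)·[0.4001·2.2271 + 0.5999·8.0000] = 5.6335; exercise value = 5.0000 ≤ continuation, so V_0 = 5.6335

5.63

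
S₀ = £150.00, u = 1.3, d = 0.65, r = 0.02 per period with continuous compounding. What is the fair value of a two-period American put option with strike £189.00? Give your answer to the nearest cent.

£53.27

Risk-neutral probability p = (e^0.02 − 0.65)/(1.3 − 0.65) = 0.3702/0.6500 = 0.5695
Terminal stock prices: S_uu = 253.5, S_ud = 126.8, S_dd = 63.38
Terminal payoffs (K − S): max(-64.5, 0) = 0, max(62.25, 0) = 62.25, max(125.6, 0) = 125.6
Node u (S = 195): continuation = e^(−0.02)·[0.5695·0.0000 + 0.4305·62.2500] = 26.2655; exercise value = 0.0000 ≤ continuation, so V_u = 26.2655
Node d (S = 97.5): continuation = e^(−0.02)·[0.5695·62.2500 + 0.4305·125.6250] = 87.7575; exercise value = 91.5000 > continuation, so V_d = 91.5000 (exercise)
Node 0 (S = 150): continuation = e^(−0.02)·[0.5695·26.2655 + 0.4305·91.5000] = 53.2702; exercise value = 39.0000 ≤ continuation, so V_0 = 53.2702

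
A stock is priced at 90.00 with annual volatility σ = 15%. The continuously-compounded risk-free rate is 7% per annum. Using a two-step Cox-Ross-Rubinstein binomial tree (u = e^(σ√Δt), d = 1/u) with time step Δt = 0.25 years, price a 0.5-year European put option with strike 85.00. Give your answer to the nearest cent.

1.17

CRR parameters: u = e^(σ√Δt) = e^(0.15·√0.25) = 1.0779, d = 1/u = 0.9277
Per-period rate: rΔt = 0.07·0.25 = 0.0175, so R = e^0.0175 = 1.0177
Risk-neutral probability p = (e^0.0175 − 0.9277)/(1.0779 − 0.9277) = 0.0899/0.1501 = 0.5988
Terminal stock prices: S_uu = 104.6, S_ud = 90, S_dd = 77.46
Terminal payoffs (K − S): max(-19.57, 0) = 0, max(-5, 0) = 0, max(7.536, 0) = 7.536
Node u (S = 97.01): V_u = e^(−0.0175)·[0.5988·0.0000 + 0.4012·0.0000] = 0.0000
Node d (S = 83.5): V_d = e^(−0.0175)·[0.5988·0.0000 + 0.4012·7.5363] = 2.9708
Node 0 (S = 90): V_0 = e^(−0.0175)·[0.5988·0.0000 + 0.4012·2.9708] = 1.1711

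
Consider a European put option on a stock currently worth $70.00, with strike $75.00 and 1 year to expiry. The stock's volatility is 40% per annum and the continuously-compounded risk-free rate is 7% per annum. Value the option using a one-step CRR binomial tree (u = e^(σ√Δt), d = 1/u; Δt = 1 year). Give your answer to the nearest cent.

CRR parameters: u = e^(σ√Δt) = e^(0.4·√1) = 1.4918, d = 1/u = 0.6703
Per-period rate: rΔt = 0.07·1 = 0.07, so R = e^0.07 = 1.0725
Risk-neutral probability p = (e^0.07 − 0.6703)/(1.4918 − 0.6703) = 0.4022/0.8215 = 0.4896
Terminal stock prices: S_u = 104.4, S_d = 46.92
Terminal payoffs (K − S): max(-29.43, 0) = 0, max(28.08, 0) = 28.08
Node 0 (S = 70): V_0 = e^(−0.07)·[0.4896·0.0000 + 0.5104·28.0776] = 13.3626

$13.36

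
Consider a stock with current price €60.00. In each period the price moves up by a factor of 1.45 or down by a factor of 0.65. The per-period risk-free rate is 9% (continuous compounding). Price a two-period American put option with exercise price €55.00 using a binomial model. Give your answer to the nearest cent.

Risk-neutral probability p = (e^0.09 − 0.65)/(1.45 − 0.65) = 0.4442/0.8000 = 0.5552
Terminal stock prices: S_uu = 126.2, S_ud = 56.55, S_dd = 25.35
Terminal payoffs (K − S): max(-71.15, 0) = 0, max(-1.55, 0) = 0, max(29.65, 0) = 29.65
Node u (S = 87): continuation = e^(−0.09)·[0.5552·0.0000 + 0.4448·0.0000] = 0.0000; exercise value = 0.0000 ≤ continuation, so V_u = 0.0000
Node d (S = 39): continuation = e^(−0.09)·[0.5552·0.0000 + 0.4448·29.6500] = 12.0527; exercise value = 16.0000 > continuation, so V_d = 16.0000 (exercise)
Node 0 (S = 60): continuation = e^(−0.09)·[0.5552·0.0000 + 0.4448·16.0000] = 6.5040; exercise value = 0.0000 ≤ continuation, so V_0 = 6.5040

€6.50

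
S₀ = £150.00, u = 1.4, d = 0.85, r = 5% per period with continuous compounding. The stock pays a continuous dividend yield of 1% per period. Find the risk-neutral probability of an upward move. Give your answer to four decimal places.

Per-period risk-free factor R = e^0.05 = 1.0513; dividend-adjusted growth = e^(0.05−0.01) = 1.0408.
Risk-neutral probability p = (1.0408 − 0.85)/(1.4 − 0.85) = 0.1908/0.5500 = 0.3469

p = 0.3469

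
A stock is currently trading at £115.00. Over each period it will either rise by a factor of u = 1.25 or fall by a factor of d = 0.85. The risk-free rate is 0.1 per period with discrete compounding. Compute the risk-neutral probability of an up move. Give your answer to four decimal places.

p = 0.6250

Risk-neutral probability p = (1 + 0.1 − 0.85)/(1.25 − 0.85) = 0.2500/0.4000 = 0.6250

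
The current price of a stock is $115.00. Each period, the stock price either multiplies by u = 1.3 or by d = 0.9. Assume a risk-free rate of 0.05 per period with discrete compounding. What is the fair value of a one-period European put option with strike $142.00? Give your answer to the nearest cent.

Risk-neutral probability p = (1 + 0.05 − 0.9)/(1.3 − 0.9) = 0.1500/0.4000 = 0.3750
Terminal stock prices: S_u = 149.5, S_d = 103.5
Terminal payoffs (K − S): max(-7.5, 0) = 0, max(38.5, 0) = 38.5
Node 0 (S = 115): V_0 = 1/1.05·[0.3750·0.0000 + 0.6250·38.5000] = 22.9167

$22.92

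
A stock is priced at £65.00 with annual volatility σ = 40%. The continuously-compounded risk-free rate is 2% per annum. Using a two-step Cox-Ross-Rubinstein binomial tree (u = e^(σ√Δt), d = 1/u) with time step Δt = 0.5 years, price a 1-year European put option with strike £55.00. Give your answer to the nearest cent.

£5.41

CRR parameters: u = e^(σ√Δt) = e^(0.4·√0.5) = 1.3269, d = 1/u = 0.7536
Per-period rate: rΔt = 0.02·0.5 = 0.01, so R = e^0.01 = 1.0101
Risk-neutral probability p = (e^0.01 − 0.7536)/(1.3269 − 0.7536) = 0.2564/0.5733 = 0.4473
Terminal stock prices: S_uu = 114.4, S_ud = 65, S_dd = 36.92
Terminal payoffs (K − S): max(-59.44, 0) = 0, max(-10, 0) = 0, max(18.08, 0) = 18.08
Node u (S = 86.25): V_u = e^(−0.01)·[0.4473·0.0000 + 0.5527·0.0000] = 0.0000
Node d (S = 48.99): V_d = e^(−0.01)·[0.4473·0.0000 + 0.5527·18.0819] = 9.8946
Node 0 (S = 65): V_0 = e^(−0.01)·[0.4473·0.0000 + 0.5527·9.8946] = 5.4145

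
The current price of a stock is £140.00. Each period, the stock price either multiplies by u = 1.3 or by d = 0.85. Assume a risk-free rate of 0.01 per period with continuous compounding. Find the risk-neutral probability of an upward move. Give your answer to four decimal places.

Risk-neutral probability p = (e^0.01 − 0.85)/(1.3 − 0.85) = 0.1601/0.4500 = 0.3557

p = 0.3557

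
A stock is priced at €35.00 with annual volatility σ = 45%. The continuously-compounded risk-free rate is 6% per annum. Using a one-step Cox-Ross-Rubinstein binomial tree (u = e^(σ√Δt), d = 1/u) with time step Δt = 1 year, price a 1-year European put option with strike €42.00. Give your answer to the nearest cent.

€10.09

CRR parameters: u = e^(σ√Δt) = e^(0.45·√1) = 1.5683, d = 1/u = 0.6376
Per-period rate: rΔt = 0.06·1 = 0.06, so R = e^0.06 = 1.0618
Risk-neutral probability p = (e^0.06 − 0.6376)/(1.5683 − 0.6376) = 0.4242/0.9307 = 0.4558
Terminal stock prices: S_u = 54.89, S_d = 22.32
Terminal payoffs (K − S): max(-12.89, 0) = 0, max(19.68, 0) = 19.68
Node 0 (S = 35): V_0 = e^(−0.06)·[0.4558·0.0000 + 0.5442·19.6830] = 10.0877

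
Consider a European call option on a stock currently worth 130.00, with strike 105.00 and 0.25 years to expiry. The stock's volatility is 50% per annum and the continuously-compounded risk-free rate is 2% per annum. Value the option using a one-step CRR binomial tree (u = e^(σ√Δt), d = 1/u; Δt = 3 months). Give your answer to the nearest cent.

CRR parameters: u = e^(σ√Δt) = e^(0.5·√0.25) = 1.2840, d = 1/u = 0.7788
Per-period rate: rΔt = 0.02·0.25 = 0.005, so R = e^0.005 = 1.0050
Risk-neutral probability p = (e^0.005 − 0.7788)/(1.2840 − 0.7788) = 0.2262/0.5052 = 0.4477
Terminal stock prices: S_u = 166.9, S_d = 101.2
Terminal payoffs (S − K): max(61.92, 0) = 61.92, max(-3.756, 0) = 0
Node 0 (S = 130): V_0 = e^(−0.005)·[0.4477·61.9233 + 0.5523·0.0000] = 27.5876

27.59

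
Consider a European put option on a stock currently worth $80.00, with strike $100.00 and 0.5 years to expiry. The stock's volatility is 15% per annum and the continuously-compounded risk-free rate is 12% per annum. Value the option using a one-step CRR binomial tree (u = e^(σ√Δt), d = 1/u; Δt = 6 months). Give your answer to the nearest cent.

CRR parameters: u = e^(σ√Δt) = e^(0.15·√0.5) = 1.1119, d = 1/u = 0.8994
Per-period rate: rΔt = 0.12·0.5 = 0.06, so R = e^0.06 = 1.0618
Risk-neutral probability p = (e^0.06 − 0.8994)/(1.1119 − 0.8994) = 0.1625/0.2125 = 0.7645
Terminal stock prices: S_u = 88.95, S_d = 71.95
Terminal payoffs (K − S): max(11.05, 0) = 11.05, max(28.05, 0) = 28.05
Node 0 (S = 80): V_0 = e^(−0.06)·[0.7645·11.0484 + 0.2355·28.0508] = 14.1765

$14.18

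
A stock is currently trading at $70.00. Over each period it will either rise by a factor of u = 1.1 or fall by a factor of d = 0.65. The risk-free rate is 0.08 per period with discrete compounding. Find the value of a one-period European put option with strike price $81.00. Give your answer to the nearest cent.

$5.00

Risk-neutral probability p = (1 + 0.08 − 0.65)/(1.1 − 0.65) = 0.4300/0.4500 = 0.9556
Terminal stock prices: S_u = 77, S_d = 45.5
Terminal payoffs (K − S): max(4, 0) = 4, max(35.5, 0) = 35.5
Node 0 (S = 70): V_0 = 1/1.08·[0.9556·4.0000 + 0.0444·35.5000] = 5.0000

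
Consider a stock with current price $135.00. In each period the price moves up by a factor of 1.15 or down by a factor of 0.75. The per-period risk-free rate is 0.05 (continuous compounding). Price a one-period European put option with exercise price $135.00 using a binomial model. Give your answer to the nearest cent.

Risk-neutral probability p = (e^0.05 − 0.75)/(1.15 − 0.75) = 0.3013/0.4000 = 0.7532
Terminal stock prices: S_u = 155.2, S_d = 101.2
Terminal payoffs (K − S): max(-20.25, 0) = 0, max(33.75, 0) = 33.75
Node 0 (S = 135): V_0 = e^(−0.05)·[0.7532·0.0000 + 0.2468·33.7500] = 7.9240

$7.92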